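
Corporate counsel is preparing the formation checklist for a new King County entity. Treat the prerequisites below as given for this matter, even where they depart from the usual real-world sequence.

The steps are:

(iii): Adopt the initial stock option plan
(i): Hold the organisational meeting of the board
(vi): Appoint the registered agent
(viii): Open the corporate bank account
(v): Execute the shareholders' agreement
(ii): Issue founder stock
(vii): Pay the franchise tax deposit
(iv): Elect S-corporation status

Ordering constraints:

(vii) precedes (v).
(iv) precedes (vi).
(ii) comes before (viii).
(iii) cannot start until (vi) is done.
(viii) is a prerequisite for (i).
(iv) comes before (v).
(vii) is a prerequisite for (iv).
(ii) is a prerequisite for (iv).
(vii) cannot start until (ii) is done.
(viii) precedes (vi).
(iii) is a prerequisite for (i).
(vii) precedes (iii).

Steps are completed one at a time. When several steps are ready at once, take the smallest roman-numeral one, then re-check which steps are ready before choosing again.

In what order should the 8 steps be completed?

(ii), (vii), (iv), (v), (viii), (vi), (iii), (i)

(ii) has no prerequisites → (ii) first.
(vii) and (viii) are both available; (vii) has the earlier label → (vii).
Ready: (iv) and (viii). (iv) has the earlier label → (iv).
(v) and (viii) are both available; (v) has the earlier label → (v).
That leaves (viii) as the only ready step → (viii).
(vi) needed (iv) and (viii), now all done → (vi).
That leaves (iii) as the only ready step → (iii).
(i) is the only step now ready → (i).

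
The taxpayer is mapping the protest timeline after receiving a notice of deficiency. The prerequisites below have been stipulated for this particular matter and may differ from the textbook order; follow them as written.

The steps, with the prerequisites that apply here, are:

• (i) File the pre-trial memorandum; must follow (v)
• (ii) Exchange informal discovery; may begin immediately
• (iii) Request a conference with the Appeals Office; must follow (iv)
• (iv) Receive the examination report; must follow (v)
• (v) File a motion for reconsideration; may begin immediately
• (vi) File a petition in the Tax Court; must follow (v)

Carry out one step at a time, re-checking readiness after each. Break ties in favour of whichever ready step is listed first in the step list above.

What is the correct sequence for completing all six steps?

Nothing is required for (ii) and (v). (ii) is listed earlier → (ii) first.
That leaves (v) as the only ready step → (v).
Now (i), (iv) and (vi) have their prerequisites met. (i) is listed earlier, so (i) next.
(iv) and (vi) are both available; (iv) is listed earlier → (iv).
Ready: (iii) and (vi). (iii) is listed earlier → (iii).
(vi) needed (v), now all done → (vi).

(ii), (v), (i), (iv), (iii), (vi)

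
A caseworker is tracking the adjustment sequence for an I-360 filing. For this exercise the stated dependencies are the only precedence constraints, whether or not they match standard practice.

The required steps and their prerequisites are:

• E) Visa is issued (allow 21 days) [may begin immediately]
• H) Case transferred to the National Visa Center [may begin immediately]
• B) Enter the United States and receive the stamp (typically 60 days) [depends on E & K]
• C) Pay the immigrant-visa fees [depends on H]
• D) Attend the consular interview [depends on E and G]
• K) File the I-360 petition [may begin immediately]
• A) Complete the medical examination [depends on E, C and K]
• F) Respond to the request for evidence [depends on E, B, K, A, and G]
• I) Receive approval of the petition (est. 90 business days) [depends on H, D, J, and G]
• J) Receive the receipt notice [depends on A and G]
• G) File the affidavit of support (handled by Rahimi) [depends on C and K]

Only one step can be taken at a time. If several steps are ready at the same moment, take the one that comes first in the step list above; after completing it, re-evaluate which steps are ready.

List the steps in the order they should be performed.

Nothing is required for E, H and K. E is listed earlier → E first.
H and K are both available; H is listed earlier → H.
C now also ready, so the ready set is {C, K}; C is listed earlier → C.
That leaves K as the only ready step → K.
Now B, A and G have their prerequisites met. B is listed earlier, so B next.
Now A and G have their prerequisites met. A is listed earlier, so A next.
G is the only step now ready → G.
Now D, F and J have their prerequisites met. D is listed earlier, so D next.
Now F and J have their prerequisites met. F is listed earlier, so F next.
J needed A and G, now all done → J.
That leaves I as the only ready step → I.

E, H, C, K, B, A, G, D, F, J, I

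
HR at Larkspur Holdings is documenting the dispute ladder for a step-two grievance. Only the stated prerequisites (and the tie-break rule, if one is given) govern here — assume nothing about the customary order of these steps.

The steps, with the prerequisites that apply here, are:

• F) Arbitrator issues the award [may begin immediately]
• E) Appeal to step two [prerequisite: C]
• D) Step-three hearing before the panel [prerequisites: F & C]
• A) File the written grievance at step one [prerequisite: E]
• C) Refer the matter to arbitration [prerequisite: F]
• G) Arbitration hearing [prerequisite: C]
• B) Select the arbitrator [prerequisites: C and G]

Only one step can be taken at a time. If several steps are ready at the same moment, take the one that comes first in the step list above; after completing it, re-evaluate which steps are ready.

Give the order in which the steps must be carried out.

F, C, E, D, A, G, B

F is the only step with nothing outstanding, so it goes first.
C needed F, now all done → C.
E, D and G are all available; E is listed earlier → E.
Ready: D, A and G. D is listed earlier → D.
Ready: A and G. A is listed earlier → A.
G needed C, now all done → G.
B needed C and G, now all done → B.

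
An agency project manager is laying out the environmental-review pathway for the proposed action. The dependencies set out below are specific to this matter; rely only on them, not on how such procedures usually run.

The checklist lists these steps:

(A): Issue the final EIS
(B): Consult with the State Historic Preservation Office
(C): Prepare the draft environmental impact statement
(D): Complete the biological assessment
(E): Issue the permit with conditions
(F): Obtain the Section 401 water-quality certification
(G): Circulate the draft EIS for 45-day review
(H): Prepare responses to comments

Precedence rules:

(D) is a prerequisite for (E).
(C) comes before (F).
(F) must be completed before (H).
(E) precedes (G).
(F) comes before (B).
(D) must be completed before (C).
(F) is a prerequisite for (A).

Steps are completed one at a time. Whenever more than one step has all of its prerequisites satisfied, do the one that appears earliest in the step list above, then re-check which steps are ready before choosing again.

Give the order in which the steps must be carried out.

(D), (C), (E), (F), (A), (B), (G), (H)

Only (D) has no prerequisites, so it is first.
Now (C) and (E) have their prerequisites met. (C) is listed earlier, so (C) next.
Ready: (E) and (F). (E) is listed earlier → (E).
Now (F) and (G) have their prerequisites met. (F) is listed earlier, so (F) next.
(A), (B), (G) and (H) are all available; (A) is listed earlier → (A).
Now (B), (G) and (H) have their prerequisites met. (B) is listed earlier, so (B) next.
Ready: (G) and (H). (G) is listed earlier → (G).
That leaves (H) as the only ready step → (H).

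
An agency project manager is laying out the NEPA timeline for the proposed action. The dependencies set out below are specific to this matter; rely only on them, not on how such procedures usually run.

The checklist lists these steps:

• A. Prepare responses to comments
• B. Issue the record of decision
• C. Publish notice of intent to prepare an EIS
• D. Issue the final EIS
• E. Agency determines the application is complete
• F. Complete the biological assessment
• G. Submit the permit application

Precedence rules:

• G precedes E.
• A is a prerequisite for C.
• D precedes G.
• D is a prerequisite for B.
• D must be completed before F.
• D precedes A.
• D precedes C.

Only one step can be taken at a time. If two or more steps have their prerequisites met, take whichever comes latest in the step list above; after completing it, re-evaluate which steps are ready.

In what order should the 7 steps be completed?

D G F E B A C

D has no prerequisites → D first.
G, F, B and A are all available; G is listed later → G.
Ready: F, E, B and A. F is listed later → F.
Now E, B and A have their prerequisites met. E is listed later, so E next.
Ready: B and A. B is listed later → B.
A needed D, now all done → A.
C needed D and A, now all done → C.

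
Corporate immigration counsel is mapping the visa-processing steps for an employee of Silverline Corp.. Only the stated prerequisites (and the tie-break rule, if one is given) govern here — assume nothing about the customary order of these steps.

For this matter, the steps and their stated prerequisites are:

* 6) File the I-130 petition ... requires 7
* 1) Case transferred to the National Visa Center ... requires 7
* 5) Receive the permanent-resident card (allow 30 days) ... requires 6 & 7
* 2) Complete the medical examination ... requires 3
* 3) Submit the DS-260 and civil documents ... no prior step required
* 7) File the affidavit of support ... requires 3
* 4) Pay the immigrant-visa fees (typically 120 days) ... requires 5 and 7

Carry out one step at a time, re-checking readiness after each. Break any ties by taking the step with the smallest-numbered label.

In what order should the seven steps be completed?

3 → 2 → 7 → 1 → 6 → 5 → 4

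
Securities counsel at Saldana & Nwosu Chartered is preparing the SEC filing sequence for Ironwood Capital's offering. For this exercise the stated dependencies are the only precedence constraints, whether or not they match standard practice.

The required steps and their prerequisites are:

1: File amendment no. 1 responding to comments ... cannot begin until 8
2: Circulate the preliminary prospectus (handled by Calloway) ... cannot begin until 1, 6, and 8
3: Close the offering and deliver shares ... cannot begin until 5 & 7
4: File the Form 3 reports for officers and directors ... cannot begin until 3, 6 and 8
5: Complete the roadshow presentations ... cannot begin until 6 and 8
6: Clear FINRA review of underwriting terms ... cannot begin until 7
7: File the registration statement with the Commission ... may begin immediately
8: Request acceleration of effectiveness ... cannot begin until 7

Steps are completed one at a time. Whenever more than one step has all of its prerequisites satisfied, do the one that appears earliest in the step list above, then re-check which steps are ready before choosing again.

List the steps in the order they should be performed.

7 has no prerequisites → 7 first.
6 and 8 are both available; 6 is listed earlier → 6.
8 needed 7, now all done → 8.
1 and 5 are both available; 1 is listed earlier → 1.
2 and 5 are both available; 2 is listed earlier → 2.
5 needed 6 and 8, now all done → 5.
Next only 3 has its prerequisites met → 3.
That leaves 4 as the only ready step → 4.

7 6 8 1 2 5 3 4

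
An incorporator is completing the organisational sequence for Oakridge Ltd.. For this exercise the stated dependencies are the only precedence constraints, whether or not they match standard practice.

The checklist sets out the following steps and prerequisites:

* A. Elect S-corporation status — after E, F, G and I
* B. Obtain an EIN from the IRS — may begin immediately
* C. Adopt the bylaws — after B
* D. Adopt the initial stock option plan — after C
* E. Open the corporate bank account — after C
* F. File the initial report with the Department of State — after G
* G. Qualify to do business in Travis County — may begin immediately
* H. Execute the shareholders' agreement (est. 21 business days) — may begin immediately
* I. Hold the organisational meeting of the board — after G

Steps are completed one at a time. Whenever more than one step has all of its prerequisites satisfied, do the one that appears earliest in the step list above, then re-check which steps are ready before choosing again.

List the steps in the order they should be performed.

Nothing is required for B, G and H. B is listed earlier → B first.
C now also ready, so the ready set is {C, G, H}; C is listed earlier → C.
D, E, G and H are all available; D is listed earlier → D.
E, G and H are all available; E is listed earlier → E.
Now G and H have their prerequisites met. G is listed earlier, so G next.
Now F, H and I have their prerequisites met. F is listed earlier, so F next.
Ready: H and I. H is listed earlier → H.
I needed G, now all done → I.
Next only A has its prerequisites met → A.

B, C, D, E, G, F, H, I, A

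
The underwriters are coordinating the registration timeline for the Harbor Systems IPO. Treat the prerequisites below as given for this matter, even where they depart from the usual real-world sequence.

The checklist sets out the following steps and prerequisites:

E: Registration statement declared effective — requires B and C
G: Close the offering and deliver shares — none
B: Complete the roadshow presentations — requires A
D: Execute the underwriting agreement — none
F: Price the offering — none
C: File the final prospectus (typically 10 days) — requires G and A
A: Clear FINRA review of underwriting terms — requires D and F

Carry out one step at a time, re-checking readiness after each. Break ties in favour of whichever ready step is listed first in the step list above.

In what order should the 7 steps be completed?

G, D, F, A, B, C, E

Nothing is required for G, D and F. G is listed earlier → G first.
Now D and F have their prerequisites met. D is listed earlier, so D next.
That leaves F as the only ready step → F.
A needed D and F, now all done → A.
Ready: B and C. B is listed earlier → B.
Next only C has its prerequisites met → C.
Next only E has its prerequisites met → E.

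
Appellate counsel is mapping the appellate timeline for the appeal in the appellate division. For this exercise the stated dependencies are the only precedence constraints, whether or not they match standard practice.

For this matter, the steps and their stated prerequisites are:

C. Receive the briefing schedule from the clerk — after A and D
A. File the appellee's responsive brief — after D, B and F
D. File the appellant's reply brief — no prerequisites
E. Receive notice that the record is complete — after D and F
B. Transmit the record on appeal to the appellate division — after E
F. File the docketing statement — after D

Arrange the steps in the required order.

D has no prerequisites → D first.
That leaves F as the only ready step → F.
E needed D and F, now all done → E.
B needed E, now all done → B.
A is the only step now ready → A.
That leaves C as the only ready step → C.

D, F, E, B, A, C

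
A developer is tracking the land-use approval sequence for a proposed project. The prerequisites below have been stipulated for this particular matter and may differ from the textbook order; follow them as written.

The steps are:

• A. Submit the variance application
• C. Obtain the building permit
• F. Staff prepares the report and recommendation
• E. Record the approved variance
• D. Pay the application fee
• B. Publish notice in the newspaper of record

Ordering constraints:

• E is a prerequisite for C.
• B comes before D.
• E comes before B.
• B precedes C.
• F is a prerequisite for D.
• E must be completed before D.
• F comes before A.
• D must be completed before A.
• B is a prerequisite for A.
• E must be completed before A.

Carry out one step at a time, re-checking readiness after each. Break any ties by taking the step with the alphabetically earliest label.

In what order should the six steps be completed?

E B C F D A

E and F have no prerequisites; E has the earlier label, so E is first.
B and F are both available; B has the earlier label → B.
Ready: C and F. C has the earlier label → C.
That leaves F as the only ready step → F.
D is the only step now ready → D.
That leaves A as the only ready step → A.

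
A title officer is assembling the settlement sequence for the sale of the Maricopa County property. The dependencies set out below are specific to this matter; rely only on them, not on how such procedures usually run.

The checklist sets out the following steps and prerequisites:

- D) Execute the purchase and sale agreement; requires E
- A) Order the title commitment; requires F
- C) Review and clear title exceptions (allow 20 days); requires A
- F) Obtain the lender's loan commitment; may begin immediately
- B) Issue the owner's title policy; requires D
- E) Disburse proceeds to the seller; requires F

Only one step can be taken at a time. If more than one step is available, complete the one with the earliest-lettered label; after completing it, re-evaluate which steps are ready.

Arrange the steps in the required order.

F is the only step with nothing outstanding, so it goes first.
A and E are both available; A has the earlier label → A.
C now also ready, so the ready set is {C, E}; C has the earlier label → C.
That leaves E as the only ready step → E.
D is the only step now ready → D.
B needed D, now all done → B.

F → A → C → E → D → B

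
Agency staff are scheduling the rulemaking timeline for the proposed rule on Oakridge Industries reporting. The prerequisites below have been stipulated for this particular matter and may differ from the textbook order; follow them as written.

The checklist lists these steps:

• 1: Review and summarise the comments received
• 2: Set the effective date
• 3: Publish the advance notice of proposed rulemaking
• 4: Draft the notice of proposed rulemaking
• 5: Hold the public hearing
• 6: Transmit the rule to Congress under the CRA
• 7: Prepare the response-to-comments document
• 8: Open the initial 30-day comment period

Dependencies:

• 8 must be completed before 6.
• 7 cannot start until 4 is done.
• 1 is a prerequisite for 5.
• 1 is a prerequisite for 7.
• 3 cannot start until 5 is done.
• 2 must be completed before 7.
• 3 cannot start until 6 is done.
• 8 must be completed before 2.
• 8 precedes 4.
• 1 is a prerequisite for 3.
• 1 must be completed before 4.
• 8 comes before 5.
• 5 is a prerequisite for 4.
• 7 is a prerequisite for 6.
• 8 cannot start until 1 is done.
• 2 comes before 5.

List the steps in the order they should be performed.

Only 1 has no prerequisites, so it is first.
8 needed 1, now all done → 8.
2 needed 8, now all done → 2.
5 is the only step now ready → 5.
Next only 4 has its prerequisites met → 4.
Next only 7 has its prerequisites met → 7.
Next only 6 has its prerequisites met → 6.
That leaves 3 as the only ready step → 3.

1, 8, 2, 5, 4, 7, 6, 3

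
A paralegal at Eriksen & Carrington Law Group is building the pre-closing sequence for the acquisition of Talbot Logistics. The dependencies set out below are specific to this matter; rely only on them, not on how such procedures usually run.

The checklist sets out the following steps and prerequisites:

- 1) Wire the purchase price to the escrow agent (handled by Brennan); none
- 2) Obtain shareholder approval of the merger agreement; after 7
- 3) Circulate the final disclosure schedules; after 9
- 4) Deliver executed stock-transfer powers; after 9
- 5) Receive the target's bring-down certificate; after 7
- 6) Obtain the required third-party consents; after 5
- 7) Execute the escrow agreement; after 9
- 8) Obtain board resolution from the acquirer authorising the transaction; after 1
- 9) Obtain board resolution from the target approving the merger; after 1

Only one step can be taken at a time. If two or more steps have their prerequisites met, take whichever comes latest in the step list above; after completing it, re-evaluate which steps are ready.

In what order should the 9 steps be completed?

1, 9, 8, 7, 5, 6, 4, 3, 2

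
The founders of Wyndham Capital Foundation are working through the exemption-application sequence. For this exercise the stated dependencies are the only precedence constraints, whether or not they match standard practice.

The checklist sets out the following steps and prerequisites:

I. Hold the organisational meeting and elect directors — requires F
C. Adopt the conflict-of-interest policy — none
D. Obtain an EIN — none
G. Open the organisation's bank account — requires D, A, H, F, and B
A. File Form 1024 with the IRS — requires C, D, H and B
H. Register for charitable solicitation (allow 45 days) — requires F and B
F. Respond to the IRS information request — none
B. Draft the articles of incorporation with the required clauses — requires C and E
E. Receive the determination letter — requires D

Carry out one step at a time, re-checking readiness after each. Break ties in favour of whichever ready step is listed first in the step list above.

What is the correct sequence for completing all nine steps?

C, D, F, I, E, B, H, A, G

C, D and F have no prerequisites; C is listed earlier, so C is first.
Now D and F have their prerequisites met. D is listed earlier, so D next.
E now also ready, so the ready set is {F, E}; F is listed earlier → F.
I now also ready, so the ready set is {I, E}; I is listed earlier → I.
That leaves E as the only ready step → E.
Next only B has its prerequisites met → B.
H is the only step now ready → H.
A needed C, D, H and B, now all done → A.
G needed D, A, H, F and B, now all done → G.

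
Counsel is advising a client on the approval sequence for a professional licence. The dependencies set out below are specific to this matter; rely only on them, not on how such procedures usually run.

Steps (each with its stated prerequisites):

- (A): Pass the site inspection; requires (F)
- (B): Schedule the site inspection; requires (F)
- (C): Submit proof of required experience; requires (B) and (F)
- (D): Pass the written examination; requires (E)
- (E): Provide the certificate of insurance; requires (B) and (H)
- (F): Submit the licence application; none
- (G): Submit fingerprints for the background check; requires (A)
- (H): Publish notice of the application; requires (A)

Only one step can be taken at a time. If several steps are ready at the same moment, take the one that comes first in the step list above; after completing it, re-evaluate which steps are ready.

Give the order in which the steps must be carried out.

(F) has no prerequisites → (F) first.
Ready: (A) and (B). (A) is listed earlier → (A).
Now (B), (G) and (H) have their prerequisites met. (B) is listed earlier, so (B) next.
(C) now also ready, so the ready set is {(C), (G), (H)}; (C) is listed earlier → (C).
(G) and (H) are both available; (G) is listed earlier → (G).
(H) needed (A), now all done → (H).
That leaves (E) as the only ready step → (E).
(D) needed (E), now all done → (D).

(F) → (A) → (B) → (C) → (G) → (H) → (E) → (D)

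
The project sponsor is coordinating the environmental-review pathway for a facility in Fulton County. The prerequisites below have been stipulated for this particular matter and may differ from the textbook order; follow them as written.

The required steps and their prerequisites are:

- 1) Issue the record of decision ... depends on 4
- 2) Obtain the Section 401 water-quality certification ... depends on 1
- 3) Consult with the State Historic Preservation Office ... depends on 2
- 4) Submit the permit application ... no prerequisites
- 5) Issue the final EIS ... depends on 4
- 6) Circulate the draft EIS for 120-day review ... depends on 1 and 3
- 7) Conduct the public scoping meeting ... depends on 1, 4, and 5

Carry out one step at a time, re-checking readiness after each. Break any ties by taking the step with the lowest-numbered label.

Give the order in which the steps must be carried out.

4 is the only step with nothing outstanding, so it goes first.
Ready: 1 and 5. 1 has the earlier label → 1.
Ready: 2 and 5. 2 has the earlier label → 2.
3 now also ready, so the ready set is {3, 5}; 3 has the earlier label → 3.
5 and 6 are both available; 5 has the earlier label → 5.
6 and 7 are both available; 6 has the earlier label → 6.
7 is the only step now ready → 7.

4, 1, 2, 3, 5, 6, 7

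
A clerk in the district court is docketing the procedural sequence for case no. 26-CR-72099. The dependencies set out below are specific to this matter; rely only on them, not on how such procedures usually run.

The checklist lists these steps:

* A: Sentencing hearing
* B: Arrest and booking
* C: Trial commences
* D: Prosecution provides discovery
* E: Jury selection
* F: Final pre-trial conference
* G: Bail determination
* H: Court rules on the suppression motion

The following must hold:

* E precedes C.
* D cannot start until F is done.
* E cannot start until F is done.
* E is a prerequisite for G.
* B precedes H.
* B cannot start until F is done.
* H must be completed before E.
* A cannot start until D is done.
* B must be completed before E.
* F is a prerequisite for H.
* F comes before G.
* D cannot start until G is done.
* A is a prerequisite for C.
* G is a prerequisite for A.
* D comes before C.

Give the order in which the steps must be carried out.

F → B → H → E → G → D → A → C

F is the only step with nothing outstanding, so it goes first.
Next only B has its prerequisites met → B.
H needed B and F, now all done → H.
E is the only step now ready → E.
That leaves G as the only ready step → G.
Next only D has its prerequisites met → D.
A is the only step now ready → A.
C is the only step now ready → C.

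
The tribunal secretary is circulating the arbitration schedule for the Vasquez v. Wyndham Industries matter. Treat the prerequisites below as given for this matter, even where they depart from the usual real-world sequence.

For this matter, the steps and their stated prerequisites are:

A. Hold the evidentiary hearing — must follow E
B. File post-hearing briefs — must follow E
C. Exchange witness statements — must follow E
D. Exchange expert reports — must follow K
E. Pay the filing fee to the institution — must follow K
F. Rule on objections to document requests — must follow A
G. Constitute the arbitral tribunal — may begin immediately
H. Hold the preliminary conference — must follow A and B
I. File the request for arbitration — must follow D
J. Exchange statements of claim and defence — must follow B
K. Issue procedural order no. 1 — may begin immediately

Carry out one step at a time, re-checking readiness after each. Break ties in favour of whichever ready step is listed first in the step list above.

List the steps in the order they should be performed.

G K D E A B C F H I J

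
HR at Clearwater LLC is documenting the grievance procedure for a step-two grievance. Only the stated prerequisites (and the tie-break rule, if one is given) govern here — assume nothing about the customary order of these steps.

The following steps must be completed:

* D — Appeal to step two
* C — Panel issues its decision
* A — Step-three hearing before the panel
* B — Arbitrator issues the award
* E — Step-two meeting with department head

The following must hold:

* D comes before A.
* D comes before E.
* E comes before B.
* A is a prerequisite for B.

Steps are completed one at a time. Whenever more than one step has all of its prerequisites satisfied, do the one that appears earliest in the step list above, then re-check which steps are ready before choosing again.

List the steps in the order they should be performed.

Nothing is required for D and C. D is listed earlier → D first.
Now C, A and E have their prerequisites met. C is listed earlier, so C next.
A and E are both available; A is listed earlier → A.
Next only E has its prerequisites met → E.
B needed A and E, now all done → B.

D, C, A, E, B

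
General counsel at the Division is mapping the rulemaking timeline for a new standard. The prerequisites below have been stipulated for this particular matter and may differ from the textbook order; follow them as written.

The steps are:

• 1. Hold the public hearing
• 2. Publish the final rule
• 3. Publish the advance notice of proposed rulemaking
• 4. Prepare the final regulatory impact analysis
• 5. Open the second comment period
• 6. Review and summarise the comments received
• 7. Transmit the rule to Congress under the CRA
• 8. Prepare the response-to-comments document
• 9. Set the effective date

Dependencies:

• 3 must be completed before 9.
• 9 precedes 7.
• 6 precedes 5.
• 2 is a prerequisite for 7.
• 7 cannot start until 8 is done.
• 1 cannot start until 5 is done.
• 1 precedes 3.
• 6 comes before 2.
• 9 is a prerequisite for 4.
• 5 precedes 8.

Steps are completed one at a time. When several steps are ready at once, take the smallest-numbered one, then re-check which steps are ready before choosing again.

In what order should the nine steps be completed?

6 has no prerequisites → 6 first.
Ready: 2 and 5. 2 has the earlier label → 2.
That leaves 5 as the only ready step → 5.
Ready: 1 and 8. 1 has the earlier label → 1.
3 and 8 are both available; 3 has the earlier label → 3.
9 now also ready, so the ready set is {8, 9}; 8 has the earlier label → 8.
9 needed 3, now all done → 9.
Ready: 4 and 7. 4 has the earlier label → 4.
That leaves 7 as the only ready step → 7.

6, 2, 5, 1, 3, 8, 9, 4, 7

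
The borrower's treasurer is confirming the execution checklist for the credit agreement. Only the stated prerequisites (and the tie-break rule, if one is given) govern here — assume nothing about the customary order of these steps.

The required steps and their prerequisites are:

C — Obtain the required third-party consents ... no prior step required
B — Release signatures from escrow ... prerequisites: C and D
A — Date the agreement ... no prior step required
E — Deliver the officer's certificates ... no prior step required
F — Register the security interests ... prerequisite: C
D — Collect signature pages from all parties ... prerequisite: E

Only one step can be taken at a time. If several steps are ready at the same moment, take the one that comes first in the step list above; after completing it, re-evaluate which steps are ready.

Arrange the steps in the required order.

C, A and E have no prerequisites; C is listed earlier, so C is first.
Now A, E and F have their prerequisites met. A is listed earlier, so A next.
Now E and F have their prerequisites met. E is listed earlier, so E next.
Ready: F and D. F is listed earlier → F.
D needed E, now all done → D.
That leaves B as the only ready step → B.

C A E F D B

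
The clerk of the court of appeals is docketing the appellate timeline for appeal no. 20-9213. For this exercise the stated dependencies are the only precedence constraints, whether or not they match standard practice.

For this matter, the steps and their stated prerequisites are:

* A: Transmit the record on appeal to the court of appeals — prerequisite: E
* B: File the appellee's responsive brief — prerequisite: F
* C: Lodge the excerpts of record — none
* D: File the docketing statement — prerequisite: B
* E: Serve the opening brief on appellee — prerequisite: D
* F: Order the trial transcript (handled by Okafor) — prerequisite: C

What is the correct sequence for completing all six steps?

Only C has no prerequisites, so it is first.
Next only F has its prerequisites met → F.
B is the only step now ready → B.
D needed B, now all done → D.
E is the only step now ready → E.
That leaves A as the only ready step → A.

C → F → B → D → E → A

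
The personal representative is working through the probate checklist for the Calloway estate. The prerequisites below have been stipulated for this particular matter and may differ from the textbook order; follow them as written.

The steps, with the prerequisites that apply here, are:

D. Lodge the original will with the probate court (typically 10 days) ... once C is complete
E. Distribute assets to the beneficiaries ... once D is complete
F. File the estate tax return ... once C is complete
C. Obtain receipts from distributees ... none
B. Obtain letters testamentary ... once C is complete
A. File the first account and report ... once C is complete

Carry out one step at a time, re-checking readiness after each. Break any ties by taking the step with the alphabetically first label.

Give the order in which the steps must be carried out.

C is the only step with nothing outstanding, so it goes first.
A, B, D and F are all available; A has the earlier label → A.
B, D and F are all available; B has the earlier label → B.
Ready: D and F. D has the earlier label → D.
Ready: E and F. E has the earlier label → E.
F is the only step now ready → F.

C → A → B → D → E → F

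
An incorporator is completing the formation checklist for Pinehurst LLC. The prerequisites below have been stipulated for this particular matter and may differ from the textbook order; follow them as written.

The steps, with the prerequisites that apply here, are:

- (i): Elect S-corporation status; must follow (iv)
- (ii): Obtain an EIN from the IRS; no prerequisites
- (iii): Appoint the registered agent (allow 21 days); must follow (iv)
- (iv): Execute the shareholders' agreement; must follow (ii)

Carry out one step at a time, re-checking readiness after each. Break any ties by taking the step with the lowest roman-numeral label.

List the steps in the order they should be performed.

(ii), (iv), (i), (iii)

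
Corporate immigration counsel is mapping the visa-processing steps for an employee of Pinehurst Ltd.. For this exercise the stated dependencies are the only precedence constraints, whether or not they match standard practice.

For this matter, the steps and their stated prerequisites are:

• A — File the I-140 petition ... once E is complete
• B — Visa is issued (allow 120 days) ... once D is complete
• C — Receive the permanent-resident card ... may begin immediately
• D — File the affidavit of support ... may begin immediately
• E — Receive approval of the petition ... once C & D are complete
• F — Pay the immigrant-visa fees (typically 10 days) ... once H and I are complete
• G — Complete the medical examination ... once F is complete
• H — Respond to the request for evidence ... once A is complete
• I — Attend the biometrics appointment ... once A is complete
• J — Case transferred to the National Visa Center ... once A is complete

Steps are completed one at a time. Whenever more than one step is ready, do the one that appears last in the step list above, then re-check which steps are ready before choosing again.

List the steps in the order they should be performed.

Nothing is required for D and C. D is listed later → D first.
B now also ready, so the ready set is {C, B}; C is listed later → C.
E now also ready, so the ready set is {E, B}; E is listed later → E.
B and A are both available; B is listed later → B.
A needed E, now all done → A.
Now J, I and H have their prerequisites met. J is listed later, so J next.
Ready: I and H. I is listed later → I.
H needed A, now all done → H.
Next only F has its prerequisites met → F.
G is the only step now ready → G.

D, C, E, B, A, J, I, H, F, G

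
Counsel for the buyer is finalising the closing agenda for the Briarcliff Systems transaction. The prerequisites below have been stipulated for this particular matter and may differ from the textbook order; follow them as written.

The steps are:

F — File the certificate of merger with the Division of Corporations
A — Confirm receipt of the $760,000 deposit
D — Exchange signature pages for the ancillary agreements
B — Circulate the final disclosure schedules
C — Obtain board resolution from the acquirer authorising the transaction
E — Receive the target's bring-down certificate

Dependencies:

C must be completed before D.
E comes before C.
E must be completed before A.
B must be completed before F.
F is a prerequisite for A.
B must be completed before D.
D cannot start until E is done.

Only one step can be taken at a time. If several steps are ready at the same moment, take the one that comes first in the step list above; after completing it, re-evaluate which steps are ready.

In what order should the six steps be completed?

B and E have no prerequisites; B is listed earlier, so B is first.
Ready: F and E. F is listed earlier → F.
That leaves E as the only ready step → E.
A and C are both available; A is listed earlier → A.
C is the only step now ready → C.
That leaves D as the only ready step → D.

B F E A C D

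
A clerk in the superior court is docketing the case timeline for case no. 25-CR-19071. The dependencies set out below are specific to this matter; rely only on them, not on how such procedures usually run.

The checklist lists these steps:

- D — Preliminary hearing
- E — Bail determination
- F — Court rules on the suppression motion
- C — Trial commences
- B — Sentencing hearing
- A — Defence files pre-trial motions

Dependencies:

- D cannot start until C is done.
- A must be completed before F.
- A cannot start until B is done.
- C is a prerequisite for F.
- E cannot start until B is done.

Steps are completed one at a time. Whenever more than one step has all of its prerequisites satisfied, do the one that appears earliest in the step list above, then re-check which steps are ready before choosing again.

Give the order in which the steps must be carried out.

C → D → B → E → A → F

Nothing is required for C and B. C is listed earlier → C first.
D now also ready, so the ready set is {D, B}; D is listed earlier → D.
B is the only step now ready → B.
E and A are both available; E is listed earlier → E.
A is the only step now ready → A.
F needed C and A, now all done → F.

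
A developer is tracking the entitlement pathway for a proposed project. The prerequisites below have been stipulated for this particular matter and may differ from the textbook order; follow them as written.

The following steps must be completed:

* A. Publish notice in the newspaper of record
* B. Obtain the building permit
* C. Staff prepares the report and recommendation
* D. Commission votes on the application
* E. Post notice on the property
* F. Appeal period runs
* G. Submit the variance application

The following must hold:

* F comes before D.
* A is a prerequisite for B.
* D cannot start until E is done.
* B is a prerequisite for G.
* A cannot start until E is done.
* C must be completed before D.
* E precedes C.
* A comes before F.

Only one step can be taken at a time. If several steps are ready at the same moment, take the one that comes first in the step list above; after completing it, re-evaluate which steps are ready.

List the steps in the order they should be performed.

E, A, B, C, F, D, G

E has no prerequisites → E first.
A and C are both available; A is listed earlier → A.
B and F now also ready, so the ready set is {B, C, F}; B is listed earlier → B.
C, F and G are all available; C is listed earlier → C.
Now F and G have their prerequisites met. F is listed earlier, so F next.
D now also ready, so the ready set is {D, G}; D is listed earlier → D.
G needed B, now all done → G.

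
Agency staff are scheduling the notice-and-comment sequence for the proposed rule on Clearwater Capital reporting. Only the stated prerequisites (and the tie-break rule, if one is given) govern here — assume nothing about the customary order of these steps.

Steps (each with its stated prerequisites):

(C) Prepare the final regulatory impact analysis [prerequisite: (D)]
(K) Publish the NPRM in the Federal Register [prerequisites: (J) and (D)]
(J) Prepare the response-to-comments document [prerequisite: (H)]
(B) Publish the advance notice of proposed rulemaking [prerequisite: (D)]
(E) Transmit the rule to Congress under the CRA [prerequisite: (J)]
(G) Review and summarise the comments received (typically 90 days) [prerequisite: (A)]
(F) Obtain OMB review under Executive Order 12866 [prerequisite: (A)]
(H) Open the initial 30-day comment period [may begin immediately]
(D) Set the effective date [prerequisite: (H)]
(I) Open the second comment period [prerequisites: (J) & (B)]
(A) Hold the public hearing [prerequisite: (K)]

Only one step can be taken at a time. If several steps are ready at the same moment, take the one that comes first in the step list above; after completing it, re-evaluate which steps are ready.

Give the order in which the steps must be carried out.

(H), (J), (E), (D), (C), (K), (B), (I), (A), (G), (F)

Only (H) has no prerequisites, so it is first.
(J) and (D) are both available; (J) is listed earlier → (J).
(E) and (D) are both available; (E) is listed earlier → (E).
Next only (D) has its prerequisites met → (D).
Ready: (C), (K) and (B). (C) is listed earlier → (C).
(K) and (B) are both available; (K) is listed earlier → (K).
(A) now also ready, so the ready set is {(B), (A)}; (B) is listed earlier → (B).
(I) now also ready, so the ready set is {(I), (A)}; (I) is listed earlier → (I).
(A) needed (K), now all done → (A).
Now (G) and (F) have their prerequisites met. (G) is listed earlier, so (G) next.
(F) needed (A), now all done → (F).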